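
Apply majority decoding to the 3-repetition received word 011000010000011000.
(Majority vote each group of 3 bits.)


Groups: 011, 000, 010, 000, 011, 000
Majority votes: 100010

100010


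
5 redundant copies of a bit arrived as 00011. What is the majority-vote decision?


Ones: 2 out of 5
Threshold: 3

0 (2/5 voted 1)


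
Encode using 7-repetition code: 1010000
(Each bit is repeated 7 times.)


Each bit -> 7 copies

1111111000000011111110000000000000000000000000000


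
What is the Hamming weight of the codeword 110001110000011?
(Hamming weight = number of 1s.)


Counting 1s in 110001110000011

7


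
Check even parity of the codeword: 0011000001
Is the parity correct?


Number of 1s: 3

No, parity error (3 ones)


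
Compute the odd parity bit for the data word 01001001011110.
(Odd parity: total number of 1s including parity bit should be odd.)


Number of 1s in data: 7
Parity bit: 0

0


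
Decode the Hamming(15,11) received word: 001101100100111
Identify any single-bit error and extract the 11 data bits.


Syndrome = 0: no error detected

Data: 10110100111 (no errors)


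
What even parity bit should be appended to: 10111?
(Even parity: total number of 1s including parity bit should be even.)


Number of 1s in data: 4
Parity bit: 0

0


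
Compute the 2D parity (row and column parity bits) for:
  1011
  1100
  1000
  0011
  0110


Row parities: 10100
Column parities: 1010

Row P: 10100, Col P: 1010, Corner: 0


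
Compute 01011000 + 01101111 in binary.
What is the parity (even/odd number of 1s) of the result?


01011000 = 88
01101111 = 111
Sum = 199 = 11000111
1s count = 5

odd parity (5 ones in 11000111)


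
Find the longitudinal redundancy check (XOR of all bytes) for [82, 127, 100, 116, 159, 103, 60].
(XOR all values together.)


XOR chain: 82 ^ 127 ^ 100 ^ 116 ^ 159 ^ 103 ^ 60 = 249

249


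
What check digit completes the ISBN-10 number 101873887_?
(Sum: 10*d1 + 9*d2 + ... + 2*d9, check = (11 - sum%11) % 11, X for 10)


Weighted sum: 201
201 mod 11 = 3

Check digit: 8


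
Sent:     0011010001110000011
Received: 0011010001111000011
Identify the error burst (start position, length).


XOR: 0000000000001000000

Burst at position 12, length 1


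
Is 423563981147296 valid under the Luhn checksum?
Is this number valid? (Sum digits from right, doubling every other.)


Luhn sum = 69
69 mod 10 = 9

Invalid (Luhn sum mod 10 = 9)


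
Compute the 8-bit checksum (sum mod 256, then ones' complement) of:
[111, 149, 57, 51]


Sum = 368 mod 256 = 112
Complement = 143

143


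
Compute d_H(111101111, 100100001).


XOR: 011001110
Count of 1s: 5

5


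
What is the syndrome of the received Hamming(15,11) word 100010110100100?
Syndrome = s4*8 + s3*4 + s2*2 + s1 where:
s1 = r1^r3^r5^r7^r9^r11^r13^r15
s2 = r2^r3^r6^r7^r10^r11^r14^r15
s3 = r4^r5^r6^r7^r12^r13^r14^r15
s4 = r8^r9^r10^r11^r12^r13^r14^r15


s1=0, s2=0, s3=1, s4=1

Syndrome = 12 (error at position 12)


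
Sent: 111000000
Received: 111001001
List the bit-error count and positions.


XOR: 000001001

2 error(s) at position(s): 5, 8


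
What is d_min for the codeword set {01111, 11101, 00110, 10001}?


Comparing all pairs, minimum distance: 2
Can detect 1 errors, correct 0 errors

2


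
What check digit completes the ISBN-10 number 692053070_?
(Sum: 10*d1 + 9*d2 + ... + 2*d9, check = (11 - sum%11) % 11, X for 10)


Weighted sum: 223
223 mod 11 = 3

Check digit: 8


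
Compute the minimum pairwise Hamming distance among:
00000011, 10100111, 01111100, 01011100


Comparing all pairs, minimum distance: 1
Can detect 0 errors, correct 0 errors

1


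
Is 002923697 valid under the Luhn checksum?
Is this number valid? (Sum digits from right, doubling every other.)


Luhn sum = 41
41 mod 10 = 1

Invalid (Luhn sum mod 10 = 1)


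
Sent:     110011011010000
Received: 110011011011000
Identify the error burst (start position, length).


XOR: 000000000001000

Burst at position 11, length 1


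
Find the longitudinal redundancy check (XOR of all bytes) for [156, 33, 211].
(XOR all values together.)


XOR chain: 156 ^ 33 ^ 211 = 110

110


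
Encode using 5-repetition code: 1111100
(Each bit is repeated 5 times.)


Each bit -> 5 copies

11111111111111111111111110000000000


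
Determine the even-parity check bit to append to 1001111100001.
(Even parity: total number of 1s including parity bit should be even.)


Number of 1s in data: 7
Parity bit: 1

1


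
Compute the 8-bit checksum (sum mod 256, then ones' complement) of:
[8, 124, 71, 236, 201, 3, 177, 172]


Sum = 992 mod 256 = 224
Complement = 31

31


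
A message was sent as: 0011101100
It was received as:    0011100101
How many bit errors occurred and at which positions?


XOR: 0000001001

2 error(s) at position(s): 6, 9


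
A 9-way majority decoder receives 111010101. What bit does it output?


Ones: 6 out of 9
Threshold: 5

1 (6/9 voted 1)


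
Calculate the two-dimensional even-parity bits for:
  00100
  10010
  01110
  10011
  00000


Row parities: 10110
Column parities: 01011

Row P: 10110, Col P: 01011, Corner: 1


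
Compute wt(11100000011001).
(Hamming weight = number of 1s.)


Counting 1s in 11100000011001

6


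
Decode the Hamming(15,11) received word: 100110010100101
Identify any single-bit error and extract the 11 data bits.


Syndrome = 0: no error detected

Data: 01000100101 (no errors)


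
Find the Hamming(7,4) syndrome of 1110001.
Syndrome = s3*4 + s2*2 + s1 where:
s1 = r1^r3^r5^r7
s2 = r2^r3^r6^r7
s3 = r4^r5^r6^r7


s1=1, s2=1, s3=1

Syndrome = 7 (error at position 7)


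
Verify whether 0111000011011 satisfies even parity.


Number of 1s: 7

No, parity error (7 ones)


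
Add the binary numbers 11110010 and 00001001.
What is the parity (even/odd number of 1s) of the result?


11110010 = 242
00001001 = 9
Sum = 251 = 11111011
1s count = 7

odd parity (7 ones in 11111011)


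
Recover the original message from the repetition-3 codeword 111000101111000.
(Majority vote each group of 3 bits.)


Groups: 111, 000, 101, 111, 000
Majority votes: 10110

10110


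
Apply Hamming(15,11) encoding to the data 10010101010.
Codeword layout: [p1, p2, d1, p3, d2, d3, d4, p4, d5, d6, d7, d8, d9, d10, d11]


Parity bits: p1=0, p2=0, p3=1, p4=1

001100110101010


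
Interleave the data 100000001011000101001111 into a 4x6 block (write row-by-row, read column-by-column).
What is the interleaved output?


Matrix:
  100000
  001011
  000101
  001111
Read columns: 100000000101001101010111

100000000101001101010111


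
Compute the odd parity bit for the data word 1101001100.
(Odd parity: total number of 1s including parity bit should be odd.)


Number of 1s in data: 5
Parity bit: 0

0


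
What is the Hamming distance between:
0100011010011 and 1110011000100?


XOR: 1010000010111
Count of 1s: 6

6


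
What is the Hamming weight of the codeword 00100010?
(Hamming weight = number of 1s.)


Counting 1s in 00100010

2


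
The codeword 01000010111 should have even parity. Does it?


Number of 1s: 5

No, parity error (5 ones)


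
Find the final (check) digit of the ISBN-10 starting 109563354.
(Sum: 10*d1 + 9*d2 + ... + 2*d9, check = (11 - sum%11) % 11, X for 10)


Weighted sum: 203
203 mod 11 = 5

Check digit: 6


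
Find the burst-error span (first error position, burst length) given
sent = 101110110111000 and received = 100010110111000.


XOR: 001100000000000

Burst at position 2, length 2


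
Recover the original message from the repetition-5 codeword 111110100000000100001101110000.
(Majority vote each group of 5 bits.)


Groups: 11111, 01000, 00000, 10000, 11011, 10000
Majority votes: 100010

100010


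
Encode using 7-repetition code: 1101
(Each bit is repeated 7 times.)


Each bit -> 7 copies

1111111111111100000001111111


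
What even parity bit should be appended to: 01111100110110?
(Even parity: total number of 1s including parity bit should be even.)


Number of 1s in data: 9
Parity bit: 1

1


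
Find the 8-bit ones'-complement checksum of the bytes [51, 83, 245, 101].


Sum = 480 mod 256 = 224
Complement = 31

31


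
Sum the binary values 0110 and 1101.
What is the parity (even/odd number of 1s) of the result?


0110 = 6
1101 = 13
Sum = 19 = 10011
1s count = 3

odd parity (3 ones in 10011)


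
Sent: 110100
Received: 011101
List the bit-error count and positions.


XOR: 101001

3 error(s) at position(s): 0, 2, 5


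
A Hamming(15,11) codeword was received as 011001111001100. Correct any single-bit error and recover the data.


Syndrome = 0: no error detected

Data: 10111001100 (no errors)


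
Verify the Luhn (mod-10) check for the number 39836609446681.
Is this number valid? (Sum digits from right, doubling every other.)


Luhn sum = 72
72 mod 10 = 2

Invalid (Luhn sum mod 10 = 2)


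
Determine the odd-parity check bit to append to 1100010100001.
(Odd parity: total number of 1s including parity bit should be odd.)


Number of 1s in data: 5
Parity bit: 0

0


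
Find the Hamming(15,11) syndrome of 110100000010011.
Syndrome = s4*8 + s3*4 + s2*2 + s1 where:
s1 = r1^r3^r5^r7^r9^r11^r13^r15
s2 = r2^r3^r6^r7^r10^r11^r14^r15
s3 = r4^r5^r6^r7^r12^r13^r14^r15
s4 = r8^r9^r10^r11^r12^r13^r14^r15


s1=1, s2=0, s3=1, s4=1

Syndrome = 13 (error at position 13)


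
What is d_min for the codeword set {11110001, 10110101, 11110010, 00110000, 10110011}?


Comparing all pairs, minimum distance: 2
Can detect 1 errors, correct 0 errors

2


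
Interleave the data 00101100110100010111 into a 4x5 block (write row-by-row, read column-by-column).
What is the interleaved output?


Matrix:
  00101
  10011
  01000
  10111
Read columns: 01010010100101011101

01010010100101011101


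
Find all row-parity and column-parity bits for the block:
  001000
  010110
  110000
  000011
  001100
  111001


Row parities: 110000
Column parities: 011000

Row P: 110000, Col P: 011000, Corner: 0


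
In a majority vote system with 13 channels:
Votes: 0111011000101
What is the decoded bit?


Ones: 7 out of 13
Threshold: 7

1 (7/13 voted 1)


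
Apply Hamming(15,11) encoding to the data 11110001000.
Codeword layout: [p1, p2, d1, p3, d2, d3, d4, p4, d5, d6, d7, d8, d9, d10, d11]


Parity bits: p1=1, p2=1, p3=0, p4=1

111011110001000


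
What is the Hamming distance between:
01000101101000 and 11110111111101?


XOR: 10110010010101
Count of 1s: 7

7


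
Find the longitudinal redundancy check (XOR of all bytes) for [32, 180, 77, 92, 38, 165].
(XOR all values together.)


XOR chain: 32 ^ 180 ^ 77 ^ 92 ^ 38 ^ 165 = 6

6


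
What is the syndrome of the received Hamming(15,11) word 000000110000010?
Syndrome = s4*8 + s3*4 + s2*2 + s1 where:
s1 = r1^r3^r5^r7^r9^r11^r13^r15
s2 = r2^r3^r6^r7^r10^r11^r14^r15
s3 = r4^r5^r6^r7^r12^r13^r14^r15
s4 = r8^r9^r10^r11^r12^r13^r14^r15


s1=1, s2=0, s3=0, s4=0

Syndrome = 1 (error at position 1)


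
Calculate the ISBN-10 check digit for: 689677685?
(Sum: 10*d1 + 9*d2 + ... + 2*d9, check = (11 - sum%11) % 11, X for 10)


Weighted sum: 381
381 mod 11 = 7

Check digit: 4


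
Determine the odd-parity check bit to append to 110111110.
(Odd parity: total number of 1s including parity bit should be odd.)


Number of 1s in data: 7
Parity bit: 0

0


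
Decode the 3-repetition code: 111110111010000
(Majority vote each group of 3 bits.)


Groups: 111, 110, 111, 010, 000
Majority votes: 11100

11100


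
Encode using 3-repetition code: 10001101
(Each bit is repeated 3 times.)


Each bit -> 3 copies

111000000000111111000111


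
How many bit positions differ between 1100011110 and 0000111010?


XOR: 1100100100
Count of 1s: 4

4


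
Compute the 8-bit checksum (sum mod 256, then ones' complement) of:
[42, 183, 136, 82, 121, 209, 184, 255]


Sum = 1212 mod 256 = 188
Complement = 67

67


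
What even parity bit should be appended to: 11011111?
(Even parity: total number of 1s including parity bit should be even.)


Number of 1s in data: 7
Parity bit: 1

1


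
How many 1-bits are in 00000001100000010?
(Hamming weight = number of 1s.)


Counting 1s in 00000001100000010

3


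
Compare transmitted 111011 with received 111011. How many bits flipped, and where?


XOR: 000000

0 errors (received matches sent)


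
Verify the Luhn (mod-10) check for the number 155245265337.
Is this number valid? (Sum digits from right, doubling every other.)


Luhn sum = 50
50 mod 10 = 0

Valid (Luhn sum mod 10 = 0)


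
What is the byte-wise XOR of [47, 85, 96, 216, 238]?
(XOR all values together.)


XOR chain: 47 ^ 85 ^ 96 ^ 216 ^ 238 = 44

44


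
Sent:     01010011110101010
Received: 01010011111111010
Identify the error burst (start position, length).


XOR: 00000000001010000

Burst at position 10, length 3


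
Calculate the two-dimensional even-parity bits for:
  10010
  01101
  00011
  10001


Row parities: 0100
Column parities: 01101

Row P: 0100, Col P: 01101, Corner: 1


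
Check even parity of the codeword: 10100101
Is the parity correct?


Number of 1s: 4

Yes, parity is correct (4 ones)


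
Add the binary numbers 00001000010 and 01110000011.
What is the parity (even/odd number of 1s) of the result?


00001000010 = 66
01110000011 = 899
Sum = 965 = 1111000101
1s count = 6

even parity (6 ones in 1111000101)


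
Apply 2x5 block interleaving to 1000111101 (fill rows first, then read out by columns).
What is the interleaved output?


Matrix:
  10001
  11101
Read columns: 1101010011

1101010011


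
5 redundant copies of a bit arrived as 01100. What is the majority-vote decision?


Ones: 2 out of 5
Threshold: 3

0 (2/5 voted 1)


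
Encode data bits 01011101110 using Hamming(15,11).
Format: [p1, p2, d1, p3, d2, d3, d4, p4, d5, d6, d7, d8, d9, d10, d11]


Parity bits: p1=0, p2=1, p3=1, p4=1

010110111101110


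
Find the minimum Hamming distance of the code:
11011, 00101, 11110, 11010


Comparing all pairs, minimum distance: 1
Can detect 0 errors, correct 0 errors

1


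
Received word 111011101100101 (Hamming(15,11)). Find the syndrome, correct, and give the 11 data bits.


Syndrome = 5: error at position 5

Data: 10111100101 (corrected bit 5)


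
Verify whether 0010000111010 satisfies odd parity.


Number of 1s: 5

Yes, parity is correct (5 ones)


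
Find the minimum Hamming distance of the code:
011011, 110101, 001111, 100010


Comparing all pairs, minimum distance: 2
Can detect 1 errors, correct 0 errors

2


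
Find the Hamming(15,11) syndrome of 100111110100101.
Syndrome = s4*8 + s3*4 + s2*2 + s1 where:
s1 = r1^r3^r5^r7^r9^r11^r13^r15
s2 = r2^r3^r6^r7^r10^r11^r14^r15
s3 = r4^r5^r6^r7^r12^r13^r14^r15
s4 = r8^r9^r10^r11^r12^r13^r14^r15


s1=1, s2=0, s3=0, s4=0

Syndrome = 1 (error at position 1)


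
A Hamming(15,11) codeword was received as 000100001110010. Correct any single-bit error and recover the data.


Syndrome = 2: error at position 2

Data: 00001110010 (corrected bit 2)


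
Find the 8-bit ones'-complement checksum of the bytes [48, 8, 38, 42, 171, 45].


Sum = 352 mod 256 = 96
Complement = 159

159


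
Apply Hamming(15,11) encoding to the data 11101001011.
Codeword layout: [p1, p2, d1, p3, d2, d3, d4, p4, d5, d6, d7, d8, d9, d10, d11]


Parity bits: p1=0, p2=0, p3=1, p4=0

001111001001011


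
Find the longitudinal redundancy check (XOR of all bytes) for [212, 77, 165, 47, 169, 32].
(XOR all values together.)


XOR chain: 212 ^ 77 ^ 165 ^ 47 ^ 169 ^ 32 = 154

154


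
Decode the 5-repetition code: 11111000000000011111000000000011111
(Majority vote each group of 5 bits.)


Groups: 11111, 00000, 00000, 11111, 00000, 00000, 11111
Majority votes: 1001001

1001001


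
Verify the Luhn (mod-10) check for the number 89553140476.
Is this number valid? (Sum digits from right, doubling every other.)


Luhn sum = 47
47 mod 10 = 7

Invalid (Luhn sum mod 10 = 7)


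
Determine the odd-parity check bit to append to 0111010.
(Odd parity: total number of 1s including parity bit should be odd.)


Number of 1s in data: 4
Parity bit: 1

1


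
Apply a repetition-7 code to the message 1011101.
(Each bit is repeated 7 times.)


Each bit -> 7 copies

1111111000000011111111111111111111100000001111111


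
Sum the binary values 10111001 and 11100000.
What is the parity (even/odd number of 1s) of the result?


10111001 = 185
11100000 = 224
Sum = 409 = 110011001
1s count = 5

odd parity (5 ones in 110011001)


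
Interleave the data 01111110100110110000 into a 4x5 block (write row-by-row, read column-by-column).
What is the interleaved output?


Matrix:
  01111
  11010
  01101
  10000
Read columns: 01011110101011001010

01011110101011001010


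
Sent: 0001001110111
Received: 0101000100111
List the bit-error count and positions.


XOR: 0100001010000

3 error(s) at position(s): 1, 6, 8


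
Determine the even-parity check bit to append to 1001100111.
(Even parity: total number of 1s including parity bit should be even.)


Number of 1s in data: 6
Parity bit: 0

0


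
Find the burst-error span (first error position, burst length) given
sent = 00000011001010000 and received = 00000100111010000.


XOR: 00000111110000000

Burst at position 5, length 5


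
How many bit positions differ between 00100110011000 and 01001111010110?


XOR: 01101001001110
Count of 1s: 7

7


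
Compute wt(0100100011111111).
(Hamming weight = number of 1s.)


Counting 1s in 0100100011111111

10


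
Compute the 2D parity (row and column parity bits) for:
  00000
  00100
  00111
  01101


Row parities: 0111
Column parities: 01110

Row P: 0111, Col P: 01110, Corner: 1


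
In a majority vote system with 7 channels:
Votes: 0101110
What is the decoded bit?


Ones: 4 out of 7
Threshold: 4

1 (4/7 voted 1)


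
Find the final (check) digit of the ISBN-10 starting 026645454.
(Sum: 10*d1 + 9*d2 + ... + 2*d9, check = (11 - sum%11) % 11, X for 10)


Weighted sum: 196
196 mod 11 = 9

Check digit: 2


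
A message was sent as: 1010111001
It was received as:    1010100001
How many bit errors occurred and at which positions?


XOR: 0000011000

2 error(s) at position(s): 5, 6


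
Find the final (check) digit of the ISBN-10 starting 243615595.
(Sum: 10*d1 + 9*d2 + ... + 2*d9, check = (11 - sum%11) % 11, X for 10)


Weighted sum: 210
210 mod 11 = 1

Check digit: X


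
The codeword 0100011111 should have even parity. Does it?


Number of 1s: 6

Yes, parity is correct (6 ones)


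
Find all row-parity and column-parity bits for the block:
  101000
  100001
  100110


Row parities: 001
Column parities: 101111

Row P: 001, Col P: 101111, Corner: 1


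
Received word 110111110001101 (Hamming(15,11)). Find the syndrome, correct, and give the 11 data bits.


Syndrome = 5: error at position 5

Data: 00110001101 (corrected bit 5)


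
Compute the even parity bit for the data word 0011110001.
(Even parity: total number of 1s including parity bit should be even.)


Number of 1s in data: 5
Parity bit: 1

1


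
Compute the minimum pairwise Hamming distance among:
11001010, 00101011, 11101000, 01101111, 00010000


Comparing all pairs, minimum distance: 2
Can detect 1 errors, correct 0 errors

2


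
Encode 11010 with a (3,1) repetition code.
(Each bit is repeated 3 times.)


Each bit -> 3 copies

111111000111000


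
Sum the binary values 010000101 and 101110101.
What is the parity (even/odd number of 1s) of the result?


010000101 = 133
101110101 = 373
Sum = 506 = 111111010
1s count = 7

odd parity (7 ones in 111111010)


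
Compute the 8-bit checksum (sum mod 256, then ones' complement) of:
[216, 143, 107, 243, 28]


Sum = 737 mod 256 = 225
Complement = 30

30


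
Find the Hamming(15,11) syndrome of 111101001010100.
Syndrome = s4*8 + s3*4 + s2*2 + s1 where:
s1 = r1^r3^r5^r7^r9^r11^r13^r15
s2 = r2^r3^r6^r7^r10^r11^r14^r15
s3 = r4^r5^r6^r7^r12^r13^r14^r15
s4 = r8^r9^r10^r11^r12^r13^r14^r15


s1=1, s2=0, s3=1, s4=1

Syndrome = 13 (error at position 13)


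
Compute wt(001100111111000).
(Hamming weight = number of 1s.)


Counting 1s in 001100111111000

8


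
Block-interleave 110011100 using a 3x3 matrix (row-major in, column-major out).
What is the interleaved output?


Matrix:
  110
  011
  100
Read columns: 101110010

101110010


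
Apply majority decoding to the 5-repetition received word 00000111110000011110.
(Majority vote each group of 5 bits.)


Groups: 00000, 11111, 00000, 11110
Majority votes: 0101

0101


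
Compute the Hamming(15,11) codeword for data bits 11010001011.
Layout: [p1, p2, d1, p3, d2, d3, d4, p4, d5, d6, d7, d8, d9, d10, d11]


Parity bits: p1=0, p2=0, p3=1, p4=1

001110110001011


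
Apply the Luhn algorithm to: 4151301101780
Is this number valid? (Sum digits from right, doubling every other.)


Luhn sum = 35
35 mod 10 = 5

Invalid (Luhn sum mod 10 = 5)


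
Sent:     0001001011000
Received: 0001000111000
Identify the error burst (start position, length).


XOR: 0000001100000

Burst at position 6, length 2


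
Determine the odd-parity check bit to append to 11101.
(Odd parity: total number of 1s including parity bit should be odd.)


Number of 1s in data: 4
Parity bit: 1

1


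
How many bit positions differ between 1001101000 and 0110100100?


XOR: 1111001100
Count of 1s: 6

6


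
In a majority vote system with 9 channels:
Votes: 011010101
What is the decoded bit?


Ones: 5 out of 9
Threshold: 5

1 (5/9 voted 1)


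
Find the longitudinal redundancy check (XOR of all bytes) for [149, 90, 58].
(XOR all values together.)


XOR chain: 149 ^ 90 ^ 58 = 245

245


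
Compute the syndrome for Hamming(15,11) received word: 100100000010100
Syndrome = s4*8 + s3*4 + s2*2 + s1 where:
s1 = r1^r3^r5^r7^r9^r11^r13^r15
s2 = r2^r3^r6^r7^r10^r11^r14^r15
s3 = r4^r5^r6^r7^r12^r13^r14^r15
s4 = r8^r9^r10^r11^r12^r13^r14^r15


s1=1, s2=1, s3=0, s4=0

Syndrome = 3 (error at position 3)


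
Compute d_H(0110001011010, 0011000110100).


XOR: 0101001101110
Count of 1s: 7

7


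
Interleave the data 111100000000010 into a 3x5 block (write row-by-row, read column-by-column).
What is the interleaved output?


Matrix:
  11110
  00000
  00010
Read columns: 100100100101000

100100100101000


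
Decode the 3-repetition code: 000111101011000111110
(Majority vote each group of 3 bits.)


Groups: 000, 111, 101, 011, 000, 111, 110
Majority votes: 0111011

0111011


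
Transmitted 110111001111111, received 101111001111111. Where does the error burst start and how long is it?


XOR: 011000000000000

Burst at position 1, length 2


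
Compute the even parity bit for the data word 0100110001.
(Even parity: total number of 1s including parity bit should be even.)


Number of 1s in data: 4
Parity bit: 0

0


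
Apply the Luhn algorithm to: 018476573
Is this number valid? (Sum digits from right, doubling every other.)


Luhn sum = 41
41 mod 10 = 1

Invalid (Luhn sum mod 10 = 1)


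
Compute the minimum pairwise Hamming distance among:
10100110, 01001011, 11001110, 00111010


Comparing all pairs, minimum distance: 3
Can detect 2 errors, correct 1 errors

3


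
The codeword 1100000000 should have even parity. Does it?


Number of 1s: 2

Yes, parity is correct (2 ones)


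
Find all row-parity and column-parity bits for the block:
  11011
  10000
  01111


Row parities: 010
Column parities: 00100

Row P: 010, Col P: 00100, Corner: 1


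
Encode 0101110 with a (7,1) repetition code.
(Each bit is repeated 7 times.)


Each bit -> 7 copies

0000000111111100000001111111111111111111110000000


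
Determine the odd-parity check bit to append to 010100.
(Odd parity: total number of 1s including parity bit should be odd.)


Number of 1s in data: 2
Parity bit: 1

1


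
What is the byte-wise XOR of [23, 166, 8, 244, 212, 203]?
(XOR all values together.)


XOR chain: 23 ^ 166 ^ 8 ^ 244 ^ 212 ^ 203 = 82

82


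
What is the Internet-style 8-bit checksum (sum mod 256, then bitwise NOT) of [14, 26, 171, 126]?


Sum = 337 mod 256 = 81
Complement = 174

174


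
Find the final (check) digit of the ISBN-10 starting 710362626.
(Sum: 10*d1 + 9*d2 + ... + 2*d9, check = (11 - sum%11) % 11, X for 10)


Weighted sum: 188
188 mod 11 = 1

Check digit: X


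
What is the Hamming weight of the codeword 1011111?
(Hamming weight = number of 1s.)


Counting 1s in 1011111

6


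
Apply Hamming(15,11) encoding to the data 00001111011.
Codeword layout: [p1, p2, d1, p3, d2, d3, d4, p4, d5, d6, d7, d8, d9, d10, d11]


Parity bits: p1=1, p2=0, p3=1, p4=0

100100001111011


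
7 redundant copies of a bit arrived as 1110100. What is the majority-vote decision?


Ones: 4 out of 7
Threshold: 4

1 (4/7 voted 1)


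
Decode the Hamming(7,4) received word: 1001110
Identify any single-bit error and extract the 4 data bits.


Syndrome = 6: error at position 6

Data: 0100 (corrected bit 6)


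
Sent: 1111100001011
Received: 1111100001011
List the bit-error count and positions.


XOR: 0000000000000

0 errors (received matches sent)


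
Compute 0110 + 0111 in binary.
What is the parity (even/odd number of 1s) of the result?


0110 = 6
0111 = 7
Sum = 13 = 1101
1s count = 3

odd parity (3 ones in 1101)


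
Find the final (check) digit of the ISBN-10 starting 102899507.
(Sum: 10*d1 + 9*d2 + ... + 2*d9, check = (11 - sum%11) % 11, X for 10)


Weighted sum: 215
215 mod 11 = 6

Check digit: 5


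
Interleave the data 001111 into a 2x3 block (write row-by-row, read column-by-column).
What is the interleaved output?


Matrix:
  001
  111
Read columns: 010111

010111


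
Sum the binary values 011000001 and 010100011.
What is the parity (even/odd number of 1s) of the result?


011000001 = 193
010100011 = 163
Sum = 356 = 101100100
1s count = 4

even parity (4 ones in 101100100)


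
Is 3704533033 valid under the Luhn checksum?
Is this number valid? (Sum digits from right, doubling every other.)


Luhn sum = 36
36 mod 10 = 6

Invalid (Luhn sum mod 10 = 6)


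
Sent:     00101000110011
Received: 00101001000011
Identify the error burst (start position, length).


XOR: 00000001110000

Burst at position 7, length 3


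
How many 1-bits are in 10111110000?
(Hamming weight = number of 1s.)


Counting 1s in 10111110000

6


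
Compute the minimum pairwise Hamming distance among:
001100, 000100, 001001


Comparing all pairs, minimum distance: 1
Can detect 0 errors, correct 0 errors

1


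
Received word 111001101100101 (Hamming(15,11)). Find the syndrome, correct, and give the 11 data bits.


Syndrome = 0: no error detected

Data: 10111100101 (no errors)


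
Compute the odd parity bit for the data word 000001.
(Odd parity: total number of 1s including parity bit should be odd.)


Number of 1s in data: 1
Parity bit: 0

0


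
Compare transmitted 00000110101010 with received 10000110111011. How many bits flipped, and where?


XOR: 10000000010001

3 error(s) at position(s): 0, 9, 13


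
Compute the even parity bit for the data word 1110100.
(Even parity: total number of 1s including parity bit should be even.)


Number of 1s in data: 4
Parity bit: 0

0


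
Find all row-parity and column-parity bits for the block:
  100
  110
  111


Row parities: 101
Column parities: 101

Row P: 101, Col P: 101, Corner: 0


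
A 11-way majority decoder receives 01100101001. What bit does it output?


Ones: 5 out of 11
Threshold: 6

0 (5/11 voted 1)


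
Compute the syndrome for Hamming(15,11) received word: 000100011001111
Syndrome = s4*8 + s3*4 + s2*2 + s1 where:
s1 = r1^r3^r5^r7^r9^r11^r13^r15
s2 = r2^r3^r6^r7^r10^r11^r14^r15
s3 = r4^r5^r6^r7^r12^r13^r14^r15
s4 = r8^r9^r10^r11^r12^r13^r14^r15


s1=1, s2=0, s3=1, s4=0

Syndrome = 5 (error at position 5)


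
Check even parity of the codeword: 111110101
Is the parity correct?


Number of 1s: 7

No, parity error (7 ones)


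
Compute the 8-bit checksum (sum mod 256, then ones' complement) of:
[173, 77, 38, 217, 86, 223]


Sum = 814 mod 256 = 46
Complement = 209

209


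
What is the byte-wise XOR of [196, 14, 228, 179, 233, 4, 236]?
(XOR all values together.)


XOR chain: 196 ^ 14 ^ 228 ^ 179 ^ 233 ^ 4 ^ 236 = 156

156


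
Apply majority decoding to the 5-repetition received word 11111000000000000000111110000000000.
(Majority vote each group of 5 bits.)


Groups: 11111, 00000, 00000, 00000, 11111, 00000, 00000
Majority votes: 1000100

1000100


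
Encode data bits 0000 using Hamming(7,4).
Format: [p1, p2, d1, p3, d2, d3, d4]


Parity bits: p1=0, p2=0, p3=0

0000000


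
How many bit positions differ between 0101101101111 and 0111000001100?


XOR: 0010101100011
Count of 1s: 6

6


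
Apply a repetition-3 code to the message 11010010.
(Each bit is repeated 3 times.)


Each bit -> 3 copies

111111000111000000111000


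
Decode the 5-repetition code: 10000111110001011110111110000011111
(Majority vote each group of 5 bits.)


Groups: 10000, 11111, 00010, 11110, 11111, 00000, 11111
Majority votes: 0101101

0101101


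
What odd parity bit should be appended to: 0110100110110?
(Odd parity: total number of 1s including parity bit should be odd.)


Number of 1s in data: 7
Parity bit: 0

0


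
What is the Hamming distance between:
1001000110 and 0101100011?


XOR: 1100100101
Count of 1s: 5

5


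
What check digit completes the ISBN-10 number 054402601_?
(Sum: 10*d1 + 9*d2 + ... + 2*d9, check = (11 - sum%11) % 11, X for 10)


Weighted sum: 141
141 mod 11 = 9

Check digit: 2


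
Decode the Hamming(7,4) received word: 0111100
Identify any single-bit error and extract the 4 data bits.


Syndrome = 0: no error detected

Data: 1100 (no errors)


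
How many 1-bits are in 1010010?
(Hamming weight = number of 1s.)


Counting 1s in 1010010

3


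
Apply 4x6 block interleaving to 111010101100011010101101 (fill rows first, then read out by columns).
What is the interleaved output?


Matrix:
  111010
  101100
  011010
  101101
Read columns: 110110101111010110100001

110110101111010110100001


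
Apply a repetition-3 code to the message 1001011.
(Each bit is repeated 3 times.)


Each bit -> 3 copies

111000000111000111111


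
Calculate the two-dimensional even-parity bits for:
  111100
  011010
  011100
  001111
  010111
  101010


Row parities: 011001
Column parities: 001000

Row P: 011001, Col P: 001000, Corner: 1


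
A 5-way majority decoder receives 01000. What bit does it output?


Ones: 1 out of 5
Threshold: 3

0 (1/5 voted 1)


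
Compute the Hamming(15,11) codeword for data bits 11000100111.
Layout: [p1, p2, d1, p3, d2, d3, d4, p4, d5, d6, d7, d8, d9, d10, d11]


Parity bits: p1=0, p2=0, p3=0, p4=0

001010000100111


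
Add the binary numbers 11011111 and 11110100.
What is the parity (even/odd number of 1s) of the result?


11011111 = 223
11110100 = 244
Sum = 467 = 111010011
1s count = 6

even parity (6 ones in 111010011)


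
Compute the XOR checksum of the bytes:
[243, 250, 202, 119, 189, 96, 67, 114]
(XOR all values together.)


XOR chain: 243 ^ 250 ^ 202 ^ 119 ^ 189 ^ 96 ^ 67 ^ 114 = 88

88


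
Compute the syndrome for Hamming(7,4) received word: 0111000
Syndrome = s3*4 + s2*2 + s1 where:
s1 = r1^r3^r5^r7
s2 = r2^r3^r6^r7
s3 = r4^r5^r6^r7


s1=1, s2=0, s3=1

Syndrome = 5 (error at position 5)


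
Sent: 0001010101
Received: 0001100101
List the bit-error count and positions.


XOR: 0000110000

2 error(s) at position(s): 4, 5


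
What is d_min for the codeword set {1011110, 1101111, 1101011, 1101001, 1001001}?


Comparing all pairs, minimum distance: 1
Can detect 0 errors, correct 0 errors

1


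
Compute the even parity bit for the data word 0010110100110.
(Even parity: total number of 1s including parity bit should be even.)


Number of 1s in data: 6
Parity bit: 0

0


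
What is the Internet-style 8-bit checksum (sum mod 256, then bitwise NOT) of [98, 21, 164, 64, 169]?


Sum = 516 mod 256 = 4
Complement = 251

251


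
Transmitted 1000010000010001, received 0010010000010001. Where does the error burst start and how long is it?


XOR: 1010000000000000

Burst at position 0, length 3


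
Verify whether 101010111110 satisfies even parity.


Number of 1s: 8

Yes, parity is correct (8 ones)


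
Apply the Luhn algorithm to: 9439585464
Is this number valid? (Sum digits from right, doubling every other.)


Luhn sum = 49
49 mod 10 = 9

Invalid (Luhn sum mod 10 = 9)


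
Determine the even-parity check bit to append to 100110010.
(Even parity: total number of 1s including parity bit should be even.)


Number of 1s in data: 4
Parity bit: 0

0


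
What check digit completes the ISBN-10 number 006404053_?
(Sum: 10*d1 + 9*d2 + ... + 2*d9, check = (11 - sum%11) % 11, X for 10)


Weighted sum: 117
117 mod 11 = 7

Check digit: 4


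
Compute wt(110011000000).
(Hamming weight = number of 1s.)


Counting 1s in 110011000000

4


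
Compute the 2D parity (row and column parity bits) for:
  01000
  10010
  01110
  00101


Row parities: 1010
Column parities: 10001

Row P: 1010, Col P: 10001, Corner: 0


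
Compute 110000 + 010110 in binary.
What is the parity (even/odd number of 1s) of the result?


110000 = 48
010110 = 22
Sum = 70 = 1000110
1s count = 3

odd parity (3 ones in 1000110)


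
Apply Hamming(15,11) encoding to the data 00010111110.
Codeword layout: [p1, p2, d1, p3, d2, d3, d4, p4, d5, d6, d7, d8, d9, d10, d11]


Parity bits: p1=1, p2=0, p3=0, p4=1

100000110111110


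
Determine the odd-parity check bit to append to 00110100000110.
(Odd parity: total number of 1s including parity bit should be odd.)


Number of 1s in data: 5
Parity bit: 0

0


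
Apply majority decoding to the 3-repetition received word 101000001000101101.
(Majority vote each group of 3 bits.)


Groups: 101, 000, 001, 000, 101, 101
Majority votes: 100011

100011


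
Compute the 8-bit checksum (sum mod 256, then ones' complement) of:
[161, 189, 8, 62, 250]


Sum = 670 mod 256 = 158
Complement = 97

97


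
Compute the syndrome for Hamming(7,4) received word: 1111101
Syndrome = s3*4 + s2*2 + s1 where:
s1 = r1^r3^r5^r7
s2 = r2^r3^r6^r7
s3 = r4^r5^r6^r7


s1=0, s2=1, s3=1

Syndrome = 6 (error at position 6)


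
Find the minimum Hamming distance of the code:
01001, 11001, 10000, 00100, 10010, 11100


Comparing all pairs, minimum distance: 1
Can detect 0 errors, correct 0 errors

1


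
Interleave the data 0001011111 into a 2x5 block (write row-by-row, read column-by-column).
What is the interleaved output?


Matrix:
  00010
  11111
Read columns: 0101011101

0101011101


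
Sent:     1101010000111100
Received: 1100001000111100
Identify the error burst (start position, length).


XOR: 0001011000000000

Burst at position 3, length 4


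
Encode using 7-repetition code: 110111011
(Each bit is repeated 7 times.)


Each bit -> 7 copies

111111111111110000000111111111111111111111000000011111111111111


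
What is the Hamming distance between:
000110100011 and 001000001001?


XOR: 001110101010
Count of 1s: 6

6


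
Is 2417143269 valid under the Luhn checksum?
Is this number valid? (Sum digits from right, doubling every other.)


Luhn sum = 43
43 mod 10 = 3

Invalid (Luhn sum mod 10 = 3)


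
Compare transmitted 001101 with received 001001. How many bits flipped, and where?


XOR: 000100

1 error(s) at position(s): 3


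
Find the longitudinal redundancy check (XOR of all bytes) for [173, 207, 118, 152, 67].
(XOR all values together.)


XOR chain: 173 ^ 207 ^ 118 ^ 152 ^ 67 = 207

207


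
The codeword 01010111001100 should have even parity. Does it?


Number of 1s: 7

No, parity error (7 ones)


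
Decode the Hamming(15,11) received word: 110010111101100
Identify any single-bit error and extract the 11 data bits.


Syndrome = 11: error at position 11

Data: 01011111100 (corrected bit 11)


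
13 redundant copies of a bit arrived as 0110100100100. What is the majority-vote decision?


Ones: 5 out of 13
Threshold: 7

0 (5/13 voted 1)


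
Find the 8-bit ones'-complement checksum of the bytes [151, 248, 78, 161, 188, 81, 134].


Sum = 1041 mod 256 = 17
Complement = 238

238


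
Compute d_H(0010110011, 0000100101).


XOR: 0010010110
Count of 1s: 4

4


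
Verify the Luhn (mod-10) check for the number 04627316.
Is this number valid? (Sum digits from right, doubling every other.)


Luhn sum = 25
25 mod 10 = 5

Invalid (Luhn sum mod 10 = 5)


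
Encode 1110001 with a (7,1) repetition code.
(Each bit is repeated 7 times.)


Each bit -> 7 copies

1111111111111111111110000000000000000000001111111


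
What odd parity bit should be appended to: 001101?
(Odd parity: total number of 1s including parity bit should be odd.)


Number of 1s in data: 3
Parity bit: 0

0


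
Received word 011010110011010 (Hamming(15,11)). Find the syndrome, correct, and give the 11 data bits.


Syndrome = 2: error at position 2

Data: 11010011010 (corrected bit 2)


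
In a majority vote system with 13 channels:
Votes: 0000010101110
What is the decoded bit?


Ones: 5 out of 13
Threshold: 7

0 (5/13 voted 1)


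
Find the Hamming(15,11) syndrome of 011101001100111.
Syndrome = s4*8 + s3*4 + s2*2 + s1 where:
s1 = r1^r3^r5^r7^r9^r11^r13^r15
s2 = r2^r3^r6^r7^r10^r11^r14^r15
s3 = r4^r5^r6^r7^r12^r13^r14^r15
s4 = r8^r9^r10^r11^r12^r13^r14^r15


s1=0, s2=0, s3=1, s4=1

Syndrome = 12 (error at position 12)


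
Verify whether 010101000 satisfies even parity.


Number of 1s: 3

No, parity error (3 ones)


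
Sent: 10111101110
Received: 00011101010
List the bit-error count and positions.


XOR: 10100000100

3 error(s) at position(s): 0, 2, 8


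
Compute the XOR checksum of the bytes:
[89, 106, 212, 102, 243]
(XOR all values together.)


XOR chain: 89 ^ 106 ^ 212 ^ 102 ^ 243 = 114

114


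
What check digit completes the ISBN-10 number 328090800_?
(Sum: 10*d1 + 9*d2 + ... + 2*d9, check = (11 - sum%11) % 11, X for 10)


Weighted sum: 198
198 mod 11 = 0

Check digit: 0


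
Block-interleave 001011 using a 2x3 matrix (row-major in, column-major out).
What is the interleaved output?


Matrix:
  001
  011
Read columns: 000111

000111


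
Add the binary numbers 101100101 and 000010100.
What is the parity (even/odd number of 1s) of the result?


101100101 = 357
000010100 = 20
Sum = 377 = 101111001
1s count = 6

even parity (6 ones in 101111001)


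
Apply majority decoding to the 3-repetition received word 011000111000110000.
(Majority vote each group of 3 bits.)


Groups: 011, 000, 111, 000, 110, 000
Majority votes: 101010

101010


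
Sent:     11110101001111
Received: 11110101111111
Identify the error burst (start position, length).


XOR: 00000000110000

Burst at position 8, length 2


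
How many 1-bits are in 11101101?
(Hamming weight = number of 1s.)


Counting 1s in 11101101

6


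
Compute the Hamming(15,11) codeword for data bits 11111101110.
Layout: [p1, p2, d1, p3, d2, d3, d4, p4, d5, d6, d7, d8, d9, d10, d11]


Parity bits: p1=1, p2=1, p3=0, p4=1

111011111101110
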